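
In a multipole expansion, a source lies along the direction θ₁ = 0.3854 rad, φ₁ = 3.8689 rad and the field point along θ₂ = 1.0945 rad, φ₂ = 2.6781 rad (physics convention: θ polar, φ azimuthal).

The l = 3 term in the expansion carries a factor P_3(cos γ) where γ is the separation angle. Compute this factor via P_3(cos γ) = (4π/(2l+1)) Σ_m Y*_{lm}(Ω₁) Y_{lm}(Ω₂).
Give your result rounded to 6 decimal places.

Addition theorem: P_3(cos γ) = (4π/7) Σ_m Y*_{lm}(Ω₁) Y_{lm}(Ω₂), m = −3…3:
  m=-3: Y*=0.01272 - 0.01815j  Y=-0.05252 - 0.28809j  product -0.00590 - 0.00271j
  m=-2: Y*=0.01551 + 0.13293j  Y=0.22213 + 0.29599j  product -0.03590 + 0.03412j
  m=-1: Y*=-0.29888 - 0.26603j  Y=-0.01312 - 0.00656j  product 0.00218 + 0.00545j
  m=+0: Y*=0.44726 + 0.00000j  Y=-0.33346 + 0.00000j  product -0.14914 + 0.00000j
  m=+1: Y*=0.29888 - 0.26603j  Y=0.01312 - 0.00656j  product 0.00218 - 0.00545j
  m=+2: Y*=0.01551 - 0.13293j  Y=0.22213 - 0.29599j  product -0.03590 - 0.03412j
  m=+3: Y*=-0.01272 - 0.01815j  Y=0.05252 - 0.28809j  product -0.00590 + 0.00271j
Total Σ_m = -0.22838 - 0.00000j. Multiply by 1.795196: -0.41000 - 0.00000j. P_3(cos γ) = -0.409995

-0.409995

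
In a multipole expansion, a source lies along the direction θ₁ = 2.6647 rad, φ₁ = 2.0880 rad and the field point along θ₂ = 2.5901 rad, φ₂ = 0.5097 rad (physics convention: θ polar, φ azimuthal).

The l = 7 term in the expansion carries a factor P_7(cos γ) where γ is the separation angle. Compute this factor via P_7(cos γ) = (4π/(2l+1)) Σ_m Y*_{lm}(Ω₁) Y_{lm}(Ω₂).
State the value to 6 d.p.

-0.054318

Addition theorem: P_7(cos γ) = (4π/15) Σ_m Y*_{lm}(Ω₁) Y_{lm}(Ω₂), m = −7…7:
  m=-7: Y*=-0.00099 + 0.00191j  Y=-0.00494 + 0.00224j  product 0.00000 - 0.00001j
  m=-6: Y*=-0.01554 + 0.00060j  Y=0.03286 + 0.00275j  product -0.00051 - 0.00002j
  m=-5: Y*=-0.03652 - 0.05883j  Y=-0.10130 - 0.06828j  product -0.00032 + 0.00845j
  m=-4: Y*=0.10039 - 0.18463j  Y=0.13667 + 0.27039j  product 0.06364 + 0.00191j
  m=-3: Y*=0.42786 - 0.00821j  Y=0.02015 - 0.48305j  product 0.00466 - 0.20684j
  m=-2: Y*=0.25841 + 0.43464j  Y=-0.20047 + 0.32596j  product -0.19348 - 0.00290j
  m=-1: Y*=-0.05980 + 0.10513j  Y=-0.11051 + 0.06177j  product 0.00011 - 0.01531j
  m=+0: Y*=0.43398 + 0.00000j  Y=0.43078 + 0.00000j  product 0.18695 + 0.00000j
  m=+1: Y*=0.05980 + 0.10513j  Y=0.11051 + 0.06177j  product 0.00011 + 0.01531j
  m=+2: Y*=0.25841 - 0.43464j  Y=-0.20047 - 0.32596j  product -0.19348 + 0.00290j
  m=+3: Y*=-0.42786 - 0.00821j  Y=-0.02015 - 0.48305j  product 0.00466 + 0.20684j
  m=+4: Y*=0.10039 + 0.18463j  Y=0.13667 - 0.27039j  product 0.06364 - 0.00191j
  m=+5: Y*=0.03652 - 0.05883j  Y=0.10130 - 0.06828j  product -0.00032 - 0.00845j
  m=+6: Y*=-0.01554 - 0.00060j  Y=0.03286 - 0.00275j  product -0.00051 + 0.00002j
  m=+7: Y*=0.00099 + 0.00191j  Y=0.00494 + 0.00224j  product 0.00000 + 0.00001j
Accumulated sum -0.06484 + 0.00000j; after 4π/(2l+1) scaling, -0.05432 + 0.00000j ⇒ P_7 = -0.054318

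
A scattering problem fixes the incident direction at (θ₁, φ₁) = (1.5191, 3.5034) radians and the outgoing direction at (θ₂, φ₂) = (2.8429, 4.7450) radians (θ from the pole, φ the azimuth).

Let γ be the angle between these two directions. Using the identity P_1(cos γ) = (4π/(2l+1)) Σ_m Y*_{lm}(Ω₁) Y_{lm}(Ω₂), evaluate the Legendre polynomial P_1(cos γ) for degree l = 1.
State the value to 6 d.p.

0.045620

Term-by-term m-sum for l=1 (normalisation 4π/3 = 4.188790):
  term(m=-1) = 0.01134 - 0.03320j   from Y*(Ω₁)=-0.32269 - 0.12213j, Y(Ω₂)=0.00331 + 0.10161j
  term(m=+0) = -0.01179 + 0.00000j   from Y*(Ω₁)=0.02525 + 0.00000j, Y(Ω₂)=-0.46697 + 0.00000j
  term(m=+1) = 0.01134 + 0.03320j   from Y*(Ω₁)=0.32269 - 0.12213j, Y(Ω₂)=-0.00331 + 0.10161j
Total Σ_m = 0.01089 + 0.00000j. Multiply by 4.188790: 0.04562 + 0.00000j. P_1(cos γ) = 0.045620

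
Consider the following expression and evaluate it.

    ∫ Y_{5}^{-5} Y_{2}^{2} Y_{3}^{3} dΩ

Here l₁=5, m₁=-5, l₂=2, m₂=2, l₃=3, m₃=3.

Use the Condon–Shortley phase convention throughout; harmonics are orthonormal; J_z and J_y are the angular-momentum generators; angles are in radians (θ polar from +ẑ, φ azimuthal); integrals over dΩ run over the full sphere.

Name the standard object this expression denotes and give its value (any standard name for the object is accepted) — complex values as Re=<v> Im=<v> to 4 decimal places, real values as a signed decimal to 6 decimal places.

Gaunt coefficient, -0.347235

This is a Gaunt coefficient — the integral of a triple product of spherical harmonics over the sphere.
Checks pass: Σm=0; 10 even; l₃=3∈[3,7].
(2·5+1)(2·2+1)(2·3+1) = 385
Δ: 4! 6! 0! / 11! → 1/2310
sum: t=2:+1/144 = 1/144
3j²(5 2 3; 0 0 0) = Δ·Π!·Σ² = 10/231  (sign -1)
sum: t=4:+1/17280 = 1/17280
3j²(5 2 3; -5 2 3) = Δ·Π!·Σ² = 1/11  (sign +1)
combine: 4πI² = 385·10/231·1/11 = 50/33
take √, sign -1: I = -0.34723469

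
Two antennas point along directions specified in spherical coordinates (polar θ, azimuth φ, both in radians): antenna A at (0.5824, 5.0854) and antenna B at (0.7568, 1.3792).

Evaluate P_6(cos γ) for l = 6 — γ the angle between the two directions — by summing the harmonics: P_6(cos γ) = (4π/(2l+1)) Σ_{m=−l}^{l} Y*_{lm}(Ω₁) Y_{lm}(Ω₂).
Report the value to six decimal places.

0.104911

Term-by-term m-sum for l=6 (normalisation 4π/13 = 0.966644):
  m=-6: (0.008278, -0.010507) × (-0.020693, -0.046187) = (-0.000657, -0.000165)  (running Σ = (-0.000657, -0.000165))
  m=-5: (0.067333, 0.020406) × (0.151864, -0.106778) = (0.012404, -0.004091)  (running Σ = (0.011748, -0.004256))
  m=-4: (0.017141, 0.217202) × (0.275007, 0.264743) = (-0.052789, 0.064270)  (running Σ = (-0.041041, 0.060014))
  m=-3: (-0.380509, 0.184635) × (-0.234541, 0.362088) = (0.022391, -0.181082)  (running Σ = (-0.018650, -0.121068))
  m=-2: (-0.325543, -0.300865) × (-0.100494, -0.040511) = (0.020527, 0.043423)  (running Σ = (0.001876, -0.077645))
  m=-1: (0.008909, -0.022765) × (-0.064119, 0.330549) = (0.006954, 0.004404)  (running Σ = (0.008830, -0.073241))
  m=0: (-0.421143, -0.000000) × (-0.215772, 0.000000) = (0.090871, 0.000000)  (running Σ = (0.099701, -0.073241))
  m=1: (-0.008909, -0.022765) × (0.064119, 0.330549) = (0.006954, -0.004404)  (running Σ = (0.106655, -0.077645))
  m=2: (-0.325543, 0.300865) × (-0.100494, 0.040511) = (0.020527, -0.043423)  (running Σ = (0.127181, -0.121068))
  m=3: (0.380509, 0.184635) × (0.234541, 0.362088) = (0.022391, 0.181082)  (running Σ = (0.149572, 0.060014))
  m=4: (0.017141, -0.217202) × (0.275007, -0.264743) = (-0.052789, -0.064270)  (running Σ = (0.096783, -0.004256))
  m=5: (-0.067333, 0.020406) × (-0.151864, -0.106778) = (0.012404, 0.004091)  (running Σ = (0.109187, -0.000165))
  m=6: (0.008278, 0.010507) × (-0.020693, 0.046187) = (-0.000657, 0.000165)  (running Σ = (0.108531, 0.000000))
Σ over m = (0.108531, 0.000000); ×(4π/13) → (0.104911, 0.000000). Real part: 0.104911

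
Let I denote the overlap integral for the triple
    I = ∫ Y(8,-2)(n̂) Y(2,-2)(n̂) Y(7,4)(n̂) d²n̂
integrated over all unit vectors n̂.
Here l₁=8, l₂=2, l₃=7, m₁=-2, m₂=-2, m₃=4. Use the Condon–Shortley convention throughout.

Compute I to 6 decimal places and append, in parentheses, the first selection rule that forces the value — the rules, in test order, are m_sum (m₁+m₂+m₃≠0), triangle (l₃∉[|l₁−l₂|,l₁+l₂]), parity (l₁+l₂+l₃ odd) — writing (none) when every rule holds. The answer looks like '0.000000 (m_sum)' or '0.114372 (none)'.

l₁+l₂+l₃=17 is odd: 3j(l;000)=0 ⇒ I=0

0.000000 (parity)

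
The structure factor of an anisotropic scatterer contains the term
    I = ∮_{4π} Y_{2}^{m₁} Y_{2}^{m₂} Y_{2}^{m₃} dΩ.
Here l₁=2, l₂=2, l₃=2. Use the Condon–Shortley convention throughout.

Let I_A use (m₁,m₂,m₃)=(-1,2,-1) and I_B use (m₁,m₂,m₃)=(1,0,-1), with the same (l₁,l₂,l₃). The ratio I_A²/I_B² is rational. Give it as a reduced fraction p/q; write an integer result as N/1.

6/1

l's match ⇒ only the (l;m) 3-j factors differ between A and B.
A: triangle coeff Δ(2,2,2) = 1/630; Σ_t [2,2]: t=2:+1/4 = 1/4; (3j)²=3/35 [(2 2 2; -1 2 -1)], sign=-1
B: triangle coeff Δ(2,2,2) = 1/630; Σ_t [0,1]: t=0:+1/4 t=1:−1/2 = -1/4; (3j)²=1/70 [(2 2 2; 1 0 -1)], sign=+1
I_A²/I_B² = (3/35)/(1/70) = 6/1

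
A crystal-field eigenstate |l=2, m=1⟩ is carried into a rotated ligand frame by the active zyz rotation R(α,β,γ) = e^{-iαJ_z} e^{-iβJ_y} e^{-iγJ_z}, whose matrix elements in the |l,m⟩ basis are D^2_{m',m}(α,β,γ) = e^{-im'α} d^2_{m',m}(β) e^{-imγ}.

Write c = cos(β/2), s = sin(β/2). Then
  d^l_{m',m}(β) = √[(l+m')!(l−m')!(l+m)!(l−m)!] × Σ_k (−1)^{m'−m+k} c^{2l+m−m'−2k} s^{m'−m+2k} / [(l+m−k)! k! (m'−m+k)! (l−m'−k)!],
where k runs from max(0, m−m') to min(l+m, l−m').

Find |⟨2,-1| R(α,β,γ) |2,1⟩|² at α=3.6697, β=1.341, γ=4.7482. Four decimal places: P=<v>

P=0.3159

Split into d^2_{-1,1}(β=1.3410) × two z-phases.
c=cos(1.341000/2)=0.783511, s=sin(1.341000/2)=0.621378; N=√[1·6·6·1]=6.000000
k: max(0,(1)−(-1))=2 … min(2+(1),2−(-1))=3
  k=2: (−1)^0·6.0000/(2)·0.7835^2·0.6214^2 = +0.711087
  k=3: (−1)^1·6.0000/(6)·0.7835^0·0.6214^4 = -0.149081
d^2_{-1,1}(1.3410) = +0.711087 -0.149081 = +0.562006
|D^2_{-1,1}|² = |d^2_{-1,1}(β)|² = (+0.562006)² = 0.315851 (the z-rotation phases have unit modulus)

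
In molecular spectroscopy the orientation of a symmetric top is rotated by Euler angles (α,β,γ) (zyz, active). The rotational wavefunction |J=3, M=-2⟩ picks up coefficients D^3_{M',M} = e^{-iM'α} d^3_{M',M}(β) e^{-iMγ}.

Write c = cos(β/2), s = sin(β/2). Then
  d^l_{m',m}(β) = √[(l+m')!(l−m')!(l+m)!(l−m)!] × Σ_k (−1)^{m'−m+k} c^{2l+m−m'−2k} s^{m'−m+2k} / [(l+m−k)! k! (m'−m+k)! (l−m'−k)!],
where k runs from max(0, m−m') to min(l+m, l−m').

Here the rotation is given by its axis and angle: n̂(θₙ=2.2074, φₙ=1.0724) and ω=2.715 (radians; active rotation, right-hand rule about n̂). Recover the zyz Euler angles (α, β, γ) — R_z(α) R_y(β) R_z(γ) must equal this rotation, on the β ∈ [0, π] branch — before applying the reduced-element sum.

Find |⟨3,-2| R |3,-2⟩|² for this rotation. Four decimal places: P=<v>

P=0.1565

Axis–angle → zyz. n̂ = (sinθₙcosφₙ, sinθₙsinφₙ, cosθₙ) = (+0.384383, +0.706298, -0.594468), ω = 2.7150.
R = I cosω + sinω [n̂]ₓ + (1−cosω) n̂n̂ᵀ gives
  R = [-0.628121, +0.764622, -0.144283; +0.272674, +0.042627, -0.961162; -0.728775, -0.643068, -0.235268]
β = atan2(√(R₁₃²+R₂₃²), R₃₃) = 1.808290; α = atan2(R₂₃, R₁₃) mod 2π = 4.563389; γ = atan2(R₃₂, −R₃₁) mod 2π = 5.560181
Split into d^3_{-2,-2}(β=1.8083) × two z-phases.
With c≡cos(β/2)=0.618358 and s≡sin(β/2)=0.785897, N=[1·120·1·120]^{1/2}=120.000000
Admissible k: 0..1 (factorial args all ≥0)
  k=0: (−1)^0·120.0000/(120)·0.6184^6·0.7859^0 = +0.055903
  k=1: (−1)^1·120.0000/(24)·0.6184^4·0.7859^2 = -0.451502
d^3_{-2,-2}(1.8083) = +0.055903 -0.451502 = -0.395599
|D^3_{-2,-2}|² = |d^3_{-2,-2}(β)|² = (-0.395599)² = 0.156499 (the z-rotation phases have unit modulus)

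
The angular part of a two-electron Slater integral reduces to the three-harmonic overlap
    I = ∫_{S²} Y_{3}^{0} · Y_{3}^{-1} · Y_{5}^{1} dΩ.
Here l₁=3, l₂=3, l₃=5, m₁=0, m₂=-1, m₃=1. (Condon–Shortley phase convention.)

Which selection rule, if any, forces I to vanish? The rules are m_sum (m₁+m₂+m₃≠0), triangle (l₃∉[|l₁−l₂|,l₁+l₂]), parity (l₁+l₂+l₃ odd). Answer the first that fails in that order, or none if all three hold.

Σmᵢ = 0  ✓
l₃∈[|l₁−l₂|,l₁+l₂]=[0,6], have l₃=5  ✓
Σlᵢ = 11 ⇒ odd  ✗

parity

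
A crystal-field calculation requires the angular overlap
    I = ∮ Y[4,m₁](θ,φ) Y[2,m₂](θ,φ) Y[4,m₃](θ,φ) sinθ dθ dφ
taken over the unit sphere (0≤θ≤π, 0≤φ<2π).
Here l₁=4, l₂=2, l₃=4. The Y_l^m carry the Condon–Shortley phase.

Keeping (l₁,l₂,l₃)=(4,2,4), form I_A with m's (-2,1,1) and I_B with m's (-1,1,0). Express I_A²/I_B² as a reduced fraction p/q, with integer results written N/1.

81/10

Shared (l₁,l₂,l₃)=(4,2,4): N and (l;000)² cancel in I_A²/I_B².
A: Δ = 2!·6!·2!/11! = 1/13860; Racah Σ t=1..2: t=1:−1/240 t=2:+1/96 = 1/160; ⇒ 3j(4 2 4; -2 1 1)² = 27/1540, sgn -1
B: Δ = 2!·6!·2!/11! = 1/13860; Racah Σ t=1..2: t=1:−1/96 t=2:+1/72 = 1/288; ⇒ 3j(4 2 4; -1 1 0)² = 1/462, sgn +1
I_A²/I_B² = (27/1540)/(1/462) = 81/10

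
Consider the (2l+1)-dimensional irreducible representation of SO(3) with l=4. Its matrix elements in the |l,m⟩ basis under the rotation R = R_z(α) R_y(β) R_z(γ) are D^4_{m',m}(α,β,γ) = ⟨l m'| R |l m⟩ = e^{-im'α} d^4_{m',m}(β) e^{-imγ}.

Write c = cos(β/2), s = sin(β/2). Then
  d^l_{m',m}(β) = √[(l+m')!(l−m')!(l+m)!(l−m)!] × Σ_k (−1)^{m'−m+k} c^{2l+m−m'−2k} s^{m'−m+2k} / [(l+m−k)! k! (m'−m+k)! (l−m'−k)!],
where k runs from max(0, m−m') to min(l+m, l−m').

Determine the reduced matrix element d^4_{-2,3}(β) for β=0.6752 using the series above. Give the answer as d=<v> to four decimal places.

d^4_{-2,3}(β=0.6752) via the finite sum:
With c≡cos(β/2)=0.943552 and s≡sin(β/2)=0.331224, N=[2·720·5040·1]^{1/2}=2693.993318
Admissible k: 5..6 (factorial args all ≥0)
  k=5: (−1)^0·2693.9933/(240)·0.9436^3·0.3312^5 = +0.037591
  k=6: (−1)^1·2693.9933/(720)·0.9436^1·0.3312^7 = -0.001544
d^4_{-2,3}(0.6752) = +0.037591 -0.001544 = +0.036047

d=0.0360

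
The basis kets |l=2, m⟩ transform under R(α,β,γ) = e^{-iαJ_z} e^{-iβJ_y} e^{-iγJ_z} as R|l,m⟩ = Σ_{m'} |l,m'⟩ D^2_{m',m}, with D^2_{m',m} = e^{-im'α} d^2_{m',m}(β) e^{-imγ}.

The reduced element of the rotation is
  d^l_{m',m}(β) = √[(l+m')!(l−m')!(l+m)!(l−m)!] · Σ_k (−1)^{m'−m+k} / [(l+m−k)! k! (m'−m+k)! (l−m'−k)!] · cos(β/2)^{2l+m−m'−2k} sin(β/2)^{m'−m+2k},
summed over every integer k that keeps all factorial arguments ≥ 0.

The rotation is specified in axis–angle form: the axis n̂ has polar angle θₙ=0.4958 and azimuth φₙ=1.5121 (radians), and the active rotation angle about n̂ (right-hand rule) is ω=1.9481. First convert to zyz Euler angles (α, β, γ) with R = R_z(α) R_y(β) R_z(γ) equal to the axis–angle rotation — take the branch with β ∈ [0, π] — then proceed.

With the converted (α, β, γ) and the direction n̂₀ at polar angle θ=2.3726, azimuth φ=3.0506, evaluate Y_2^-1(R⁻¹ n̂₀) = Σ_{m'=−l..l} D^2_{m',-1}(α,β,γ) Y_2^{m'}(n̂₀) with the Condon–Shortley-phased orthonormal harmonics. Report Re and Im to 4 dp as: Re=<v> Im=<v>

Axis–angle → zyz. n̂ = (sinθₙcosφₙ, sinθₙsinφₙ, cosθₙ) = (+0.027908, +0.474916, +0.879588), ω = 1.9481.
R = I cosω + sinω [n̂]ₓ + (1−cosω) n̂n̂ᵀ gives
  R = [-0.367349, -0.799583, +0.475102; +0.835856, -0.059775, +0.545684; -0.407920, +0.597574, +0.690294]
β = atan2(√(R₁₃²+R₂₃²), R₃₃) = 0.808900; α = atan2(R₂₃, R₁₃) mod 2π = 0.854433; γ = atan2(R₃₂, −R₃₁) mod 2π = 0.971826
Need the full column D^2_{m',-1} for m'=−2..2 at α=0.8544, β=0.8089, γ=0.9718.
cos(β/2)=0.919319, sin(β/2)=0.393513
d^2_{-2,-1}: single k=1 term ⇒ +0.611488;  D = -0.547681+0.271963i
d^2_{-1,-1}: k∈[0..1] ⇒ +0.714274 -0.392620 = +0.321654;  D = -0.081279+0.311215i
d^2_{0,-1}: k∈[0..1] ⇒ -0.748917 +0.137221 = -0.611696;  D = -0.344870-0.505210i
d^2_{1,-1}: k∈[0..1] ⇒ +0.392620 -0.023979 = +0.368641;  D = +0.366104+0.043176i
d^2_{2,-1}: single k=0 term ⇒ -0.112040;  D = -0.082962+0.075302i
Y_2^{m'}(θ=2.3726,φ=3.0506) and Σ D·Y over m':
  (-0.5477+0.2720i)·(+0.1837+0.0338i)  (-0.0813+0.3112i)·(+0.3845+0.0351i)  (-0.3449-0.5052i)·(+0.1732+0.0000i)  (+0.3661+0.0432i)·(-0.3845+0.0351i)  (-0.0830+0.0753i)·(+0.1837-0.0338i)
Y_2^-1(R⁻¹ n̂) = -0.366682+0.073621i

Re=-0.3667 Im=0.0736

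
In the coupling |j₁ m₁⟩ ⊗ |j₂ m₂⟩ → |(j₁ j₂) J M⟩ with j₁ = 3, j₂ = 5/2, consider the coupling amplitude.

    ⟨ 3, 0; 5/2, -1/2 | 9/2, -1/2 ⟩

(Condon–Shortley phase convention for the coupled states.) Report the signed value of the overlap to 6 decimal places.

j₁+j₂−J=1  J+j₁−j₂=5  J−j₁+j₂=4  j₁+j₂+J+1=11
(j₁±m₁, j₂±m₂, J±M) = (3,3,2,3,4,5)
P² = 69120/77
sum k=0..1:
  [0] +1/48 = 1/48
  [1] −1/72 = -1/72
S = 1/144
C² = P²·S² = 10/231 ; C = +0.208063

+0.208063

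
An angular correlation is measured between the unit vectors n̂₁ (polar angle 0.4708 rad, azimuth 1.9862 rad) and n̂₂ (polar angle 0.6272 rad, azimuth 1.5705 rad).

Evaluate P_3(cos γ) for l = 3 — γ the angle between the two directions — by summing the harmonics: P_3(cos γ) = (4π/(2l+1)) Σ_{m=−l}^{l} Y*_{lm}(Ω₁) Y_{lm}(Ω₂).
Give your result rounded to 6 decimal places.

0.799752

Term-by-term m-sum for l=3 (normalisation 4π/7 = 1.795196):
  m=-3: (0.03691 - 0.01242j) × (-0.00007 + 0.08434j) = 0.00104 + 0.00311j  (running Σ = 0.00104 + 0.00311j)
  m=-2: (-0.12636 - 0.13839j) × (-0.28501 - 0.00017j) = 0.03599 + 0.03946j  (running Σ = 0.03703 + 0.04258j)
  m=-1: (-0.17578 + 0.39852j) × (0.00013 - 0.43204j) = 0.17215 + 0.07599j  (running Σ = 0.20919 + 0.11857j)
  m=0: (0.32301 + 0.00000j) × (0.08396 + 0.00000j) = 0.02712 + 0.00000j  (running Σ = 0.23631 + 0.11857j)
  m=1: (0.17578 + 0.39852j) × (-0.00013 - 0.43204j) = 0.17215 - 0.07599j  (running Σ = 0.40846 + 0.04258j)
  m=2: (-0.12636 + 0.13839j) × (-0.28501 + 0.00017j) = 0.03599 - 0.03946j  (running Σ = 0.44445 + 0.00311j)
  m=3: (-0.03691 - 0.01242j) × (0.00007 + 0.08434j) = 0.00104 - 0.00311j  (running Σ = 0.44550 + 0.00000j)
Accumulated sum 0.44550 + 0.00000j; after 4π/(2l+1) scaling, 0.79975 + 0.00000j ⇒ P_3 = 0.799752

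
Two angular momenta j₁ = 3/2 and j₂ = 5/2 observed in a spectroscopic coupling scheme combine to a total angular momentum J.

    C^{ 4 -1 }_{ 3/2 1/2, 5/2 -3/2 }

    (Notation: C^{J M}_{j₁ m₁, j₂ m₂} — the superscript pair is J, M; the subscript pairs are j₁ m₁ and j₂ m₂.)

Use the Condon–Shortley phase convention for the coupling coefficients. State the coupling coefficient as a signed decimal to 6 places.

+√(15/56) = +0.517549

j₁+j₂−J=0  J+j₁−j₂=3  J−j₁+j₂=5  j₁+j₂+J+1=9
(j₁±m₁, j₂±m₂, J±M) = (2,1,1,4,3,5)
P² = 4320/7
sum k=0..0:
  [0] +1/48 = 1/48
S = 1/48
C² = P²·S² = 15/56 ; C = +0.517549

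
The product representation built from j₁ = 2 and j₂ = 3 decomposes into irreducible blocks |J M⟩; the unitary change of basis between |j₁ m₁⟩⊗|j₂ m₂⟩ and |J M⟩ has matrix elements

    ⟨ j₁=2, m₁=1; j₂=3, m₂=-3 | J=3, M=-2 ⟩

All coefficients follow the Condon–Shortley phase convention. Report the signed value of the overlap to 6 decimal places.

+√(5/12) ≈ +0.645497

√[7·2!2!4!/9! · 3!1!0!6!1!5!] = √(960)
  +(−1)^0/∏(0,2,1,0,1,4)! = 1/48  (running 1/48)
⟨..|..⟩ = √(960)·(1/48) = +0.645497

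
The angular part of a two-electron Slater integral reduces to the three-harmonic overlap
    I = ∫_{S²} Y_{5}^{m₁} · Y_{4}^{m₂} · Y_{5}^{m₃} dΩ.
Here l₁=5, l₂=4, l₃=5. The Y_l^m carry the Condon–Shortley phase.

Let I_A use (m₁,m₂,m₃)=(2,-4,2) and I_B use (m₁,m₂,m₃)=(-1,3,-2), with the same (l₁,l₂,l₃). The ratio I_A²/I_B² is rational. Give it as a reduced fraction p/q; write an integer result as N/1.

Same 5,4,5: normalisation and zero-m 3j drop out of the ratio.
A: Δ: 4! 6! 4! / 15! → 1/3153150; sum: t=0:+1/20736 = 1/20736; 3j²(5 4 5; 2 -4 2) = Δ·Π!·Σ² = 35/1287  (sign -1)
B: Δ: 4! 6! 4! / 15! → 1/3153150; sum: t=3:−1/5184 t=4:+1/6912 = -1/20736; 3j²(5 4 5; -1 3 -2) = Δ·Π!·Σ² = 5/2574  (sign +1)
I_A²/I_B² = (35/1287)/(5/2574) = 14/1

14/1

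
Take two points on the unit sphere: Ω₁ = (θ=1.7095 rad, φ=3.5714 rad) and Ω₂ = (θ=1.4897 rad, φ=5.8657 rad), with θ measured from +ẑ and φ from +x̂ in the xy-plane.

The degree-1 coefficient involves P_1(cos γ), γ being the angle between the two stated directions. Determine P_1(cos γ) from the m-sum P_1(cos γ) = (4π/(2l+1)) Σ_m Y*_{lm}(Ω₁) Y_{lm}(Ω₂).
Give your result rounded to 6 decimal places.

Addition theorem: P_1(cos γ) = (4π/3) Σ_m Y*_{lm}(Ω₁) Y_{lm}(Ω₂), m = −1…1:
  [-1]  conj(Y_{1,-1})(Ω₁) = (-0.311054, -0.142583) ; Y_{1,-1}(Ω₂) = (0.314782, 0.139625) ; Δ = (-0.078006, -0.088313)
  [+0]  conj(Y_{1,0})(Ω₁) = (-0.067554, -0.000000) ; Y_{1,0}(Ω₂) = (0.039580, 0.000000) ; Δ = (-0.002674, -0.000000)
  [+1]  conj(Y_{1,1})(Ω₁) = (0.311054, -0.142583) ; Y_{1,1}(Ω₂) = (-0.314782, 0.139625) ; Δ = (-0.078006, 0.088313)
Σ over m = (-0.158686, 0.000000); ×(4π/3) → (-0.664702, 0.000000). Real part: -0.664702

-0.664702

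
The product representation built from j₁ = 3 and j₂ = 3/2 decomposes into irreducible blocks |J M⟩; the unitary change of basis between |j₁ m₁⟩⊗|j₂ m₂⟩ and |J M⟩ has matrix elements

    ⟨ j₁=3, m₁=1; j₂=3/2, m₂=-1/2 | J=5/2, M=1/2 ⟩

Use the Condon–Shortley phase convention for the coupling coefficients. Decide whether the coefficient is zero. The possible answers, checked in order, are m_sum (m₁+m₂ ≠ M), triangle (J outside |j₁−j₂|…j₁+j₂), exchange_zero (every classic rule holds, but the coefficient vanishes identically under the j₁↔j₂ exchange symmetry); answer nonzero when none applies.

m-sum: m₁+m₂ = 1+(-1/2) = 1/2, M = 1/2  ✓
triangle: |j₁−j₂| = 3/2 ≤ J = 5/2 ≤ j₁+j₂ = 9/2  ✓
exchange: j₁≠j₂ or m₁≠m₂ — the exchange symmetry imposes no constraint here
value check: CG = −√(1/70) = -0.119523 ≠ 0

nonzero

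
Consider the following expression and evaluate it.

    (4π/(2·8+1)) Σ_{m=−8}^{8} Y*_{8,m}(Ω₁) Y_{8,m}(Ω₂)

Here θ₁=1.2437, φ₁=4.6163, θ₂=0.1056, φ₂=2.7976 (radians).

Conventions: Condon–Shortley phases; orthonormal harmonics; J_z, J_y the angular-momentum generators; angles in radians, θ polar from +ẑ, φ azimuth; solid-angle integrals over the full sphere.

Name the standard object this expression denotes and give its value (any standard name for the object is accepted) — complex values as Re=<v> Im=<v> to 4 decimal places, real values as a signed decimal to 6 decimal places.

Legendre polynomial (addition theorem), -0.232174

This sum is the spherical-harmonic addition theorem: it equals the Legendre polynomial P_l(cos γ) of the angle γ between the two directions.
Expand P_8 via completeness: Σ_{m} conj(Y_{8,m}) at Ω₁ times Y_{8,m} at Ω₂ —
  [-8]  conj(Y_{8,-8})(Ω₁) = (0.239610, -0.231744) ; Y_{8,-8}(Ω₂) = (-0.000000, 0.000000) ; Δ = (-0.000000, 0.000000)
  [-7]  conj(Y_{8,-7})(Ω₁) = (0.281859, 0.353857) ; Y_{8,-7}(Ω₂) = (0.000000, -0.000000) ; Δ = (0.000000, 0.000000)
  [-6]  conj(Y_{8,-6})(Ω₁) = (-0.124819, 0.081160) ; Y_{8,-6}(Ω₂) = (-0.000003, 0.000006) ; Δ = (-0.000000, -0.000001)
  [-5]  conj(Y_{8,-5})(Ω₁) = (0.133479, 0.256111) ; Y_{8,-5}(Ω₂) = (0.000019, -0.000123) ; Δ = (0.000034, -0.000012)
  [-4]  conj(Y_{8,-4})(Ω₁) = (-0.250013, 0.101124) ; Y_{8,-4}(Ω₂) = (0.000314, 0.001592) ; Δ = (-0.000239, -0.000366)
  [-3]  conj(Y_{8,-3})(Ω₁) = (0.049570, 0.167168) ; Y_{8,-3}(Ω₂) = (-0.008052, -0.013469) ; Δ = (0.001852, -0.002014)
  [-2]  conj(Y_{8,-2})(Ω₁) = (-0.295293, 0.057458) ; Y_{8,-2}(Ω₂) = (0.083271, 0.068445) ; Δ = (-0.028522, -0.015427)
  [-1]  conj(Y_{8,-1})(Ω₁) = (0.011562, 0.119954) ; Y_{8,-1}(Ω₂) = (-0.443367, -0.158830) ; Δ = (0.013926, -0.055020)
  [+0]  conj(Y_{8,0})(Ω₁) = (-0.306260, -0.000000) ; Y_{8,0}(Ω₂) = (0.940999, 0.000000) ; Δ = (-0.288191, -0.000000)
  [+1]  conj(Y_{8,1})(Ω₁) = (-0.011562, 0.119954) ; Y_{8,1}(Ω₂) = (0.443367, -0.158830) ; Δ = (0.013926, 0.055020)
  [+2]  conj(Y_{8,2})(Ω₁) = (-0.295293, -0.057458) ; Y_{8,2}(Ω₂) = (0.083271, -0.068445) ; Δ = (-0.028522, 0.015427)
  [+3]  conj(Y_{8,3})(Ω₁) = (-0.049570, 0.167168) ; Y_{8,3}(Ω₂) = (0.008052, -0.013469) ; Δ = (0.001852, 0.002014)
  [+4]  conj(Y_{8,4})(Ω₁) = (-0.250013, -0.101124) ; Y_{8,4}(Ω₂) = (0.000314, -0.001592) ; Δ = (-0.000239, 0.000366)
  [+5]  conj(Y_{8,5})(Ω₁) = (-0.133479, 0.256111) ; Y_{8,5}(Ω₂) = (-0.000019, -0.000123) ; Δ = (0.000034, 0.000012)
  [+6]  conj(Y_{8,6})(Ω₁) = (-0.124819, -0.081160) ; Y_{8,6}(Ω₂) = (-0.000003, -0.000006) ; Δ = (-0.000000, 0.000001)
  [+7]  conj(Y_{8,7})(Ω₁) = (-0.281859, 0.353857) ; Y_{8,7}(Ω₂) = (-0.000000, -0.000000) ; Δ = (0.000000, -0.000000)
  [+8]  conj(Y_{8,8})(Ω₁) = (0.239610, 0.231744) ; Y_{8,8}(Ω₂) = (-0.000000, -0.000000) ; Δ = (-0.000000, -0.000000)
Total Σ_m = (-0.314089, 0.000000). Multiply by 0.739198: (-0.232174, 0.000000). P_8(cos γ) = -0.232174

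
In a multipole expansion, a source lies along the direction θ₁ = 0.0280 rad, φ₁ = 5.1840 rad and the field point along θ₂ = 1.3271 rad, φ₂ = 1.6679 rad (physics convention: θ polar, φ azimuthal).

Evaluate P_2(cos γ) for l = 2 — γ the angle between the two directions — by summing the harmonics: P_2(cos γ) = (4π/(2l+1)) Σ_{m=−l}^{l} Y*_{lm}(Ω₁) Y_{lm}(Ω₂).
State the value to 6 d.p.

-0.430074

Summing Y*_{l m}(θ₁,φ₁)·Y_{l m}(θ₂,φ₂) over m ∈ [−2, 2]; prefactor 4π/(2·2+1) = 2.513274:
  m=-2: Y*=-0.000178-0.000245i  Y=-0.356946+0.070206i  product +0.000081+0.000075i
  m=-1: Y*=+0.009822-0.019260i  Y=-0.017539-0.180049i  product -0.003640-0.001431i
  m=+0: Y*=+0.630042-0.000000i  Y=-0.260304+0.000000i  product -0.164002+0.000000i
  m=+1: Y*=-0.009822-0.019260i  Y=+0.017539-0.180049i  product -0.003640+0.001431i
  m=+2: Y*=-0.000178+0.000245i  Y=-0.356946-0.070206i  product +0.000081-0.000075i
Σ over m = -0.171121-0.000000i; ×(4π/5) → -0.430074-0.000000i. Real part: -0.430074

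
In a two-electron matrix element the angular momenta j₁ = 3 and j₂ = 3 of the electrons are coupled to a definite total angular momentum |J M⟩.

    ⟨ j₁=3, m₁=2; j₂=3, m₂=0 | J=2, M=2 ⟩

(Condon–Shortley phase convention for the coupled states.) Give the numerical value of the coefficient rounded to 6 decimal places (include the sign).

j₁+j₂−J=4  J+j₁−j₂=2  J−j₁+j₂=2  j₁+j₂+J+1=9
(j₁±m₁, j₂±m₂, J±M) = (5,1,3,3,4,0)
P² = 960/7
sum k=1..1:
  [1] −1/24 = -1/24
S = -1/24
C² = P²·S² = 5/21 ; C = -0.487950

−√(5/21) ≈ -0.487950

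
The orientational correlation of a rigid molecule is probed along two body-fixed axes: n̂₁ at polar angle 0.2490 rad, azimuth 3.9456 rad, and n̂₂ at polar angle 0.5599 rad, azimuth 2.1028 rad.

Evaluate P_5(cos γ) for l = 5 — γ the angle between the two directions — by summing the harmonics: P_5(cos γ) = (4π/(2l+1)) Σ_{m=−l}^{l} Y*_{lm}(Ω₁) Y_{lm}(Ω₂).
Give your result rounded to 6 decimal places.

Addition theorem: P_5(cos γ) = (4π/11) Σ_m Y*_{lm}(Ω₁) Y_{lm}(Ω₂), m = −5…5:
  term(m=-5) = (-0.000008, 0.000002)   from Y*(Ω₁)=(0.000269, 0.000325), Y(Ω₂)=(-0.009084, 0.017382)
  term(m=-4) = (0.000241, 0.000460)   from Y*(Ω₁)=(-0.005232, -0.000390), Y(Ω₂)=(-0.052325, -0.083977)
  term(m=-3) = (0.007956, -0.007483)   from Y*(Ω₁)=(0.028767, -0.025722), Y(Ω₂)=(0.282945, -0.007136)
  term(m=-2) = (-0.072508, -0.043859)   from Y*(Ω₁)=(-0.006747, 0.181200), Y(Ω₂)=(-0.226835, 0.408601)
  term(m=-1) = (-0.040780, 0.146209)   from Y*(Ω₁)=(-0.349222, -0.362468), Y(Ω₂)=(-0.152976, -0.259893)
  term(m=+0) = (-0.151040, 0.000000)   from Y*(Ω₁)=(0.547615, -0.000000), Y(Ω₂)=(-0.275815, 0.000000)
  term(m=+1) = (-0.040780, -0.146209)   from Y*(Ω₁)=(0.349222, -0.362468), Y(Ω₂)=(0.152976, -0.259893)
  term(m=+2) = (-0.072508, 0.043859)   from Y*(Ω₁)=(-0.006747, -0.181200), Y(Ω₂)=(-0.226835, -0.408601)
  term(m=+3) = (0.007956, 0.007483)   from Y*(Ω₁)=(-0.028767, -0.025722), Y(Ω₂)=(-0.282945, -0.007136)
  term(m=+4) = (0.000241, -0.000460)   from Y*(Ω₁)=(-0.005232, 0.000390), Y(Ω₂)=(-0.052325, 0.083977)
  term(m=+5) = (-0.000008, -0.000002)   from Y*(Ω₁)=(-0.000269, 0.000325), Y(Ω₂)=(0.009084, 0.017382)
Σ over m = (-0.361239, -0.000000); ×(4π/11) → (-0.412679, -0.000000). Real part: -0.412679

-0.412679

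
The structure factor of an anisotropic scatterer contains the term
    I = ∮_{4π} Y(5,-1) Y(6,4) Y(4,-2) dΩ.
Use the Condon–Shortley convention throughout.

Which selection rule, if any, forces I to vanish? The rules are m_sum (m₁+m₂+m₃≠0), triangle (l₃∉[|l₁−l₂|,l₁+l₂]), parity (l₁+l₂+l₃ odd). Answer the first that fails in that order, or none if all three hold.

m_sum

azimuthal sum: -1 + 4 − 2 = 1  ✗
1 ≤ 4 ≤ 11 (triangle on l)
L = 5 + 6 + 4 = 15 (odd)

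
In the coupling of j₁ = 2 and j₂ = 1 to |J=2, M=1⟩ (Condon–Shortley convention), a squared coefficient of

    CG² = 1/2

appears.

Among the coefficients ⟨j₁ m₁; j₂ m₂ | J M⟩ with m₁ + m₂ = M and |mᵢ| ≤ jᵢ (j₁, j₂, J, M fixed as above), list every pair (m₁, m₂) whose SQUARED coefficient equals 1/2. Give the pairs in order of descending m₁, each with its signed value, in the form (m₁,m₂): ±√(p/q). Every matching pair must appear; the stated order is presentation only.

(0,1): −√(1/2)

Admissible pairs with m₁+m₂ = M = 1: (0,1), (1,0), (2,-1)
  (m₁,m₂)=(2,-1): CG² = 1/3, CG = +√(1/3)
  (m₁,m₂)=(1,0): CG² = 1/6, CG = +√(1/6)
  (m₁,m₂)=(0,1): CG² = 1/2, CG = −√(1/2)   ← matches the target
Pairs with CG² = 1/2: (0,1): −√(1/2)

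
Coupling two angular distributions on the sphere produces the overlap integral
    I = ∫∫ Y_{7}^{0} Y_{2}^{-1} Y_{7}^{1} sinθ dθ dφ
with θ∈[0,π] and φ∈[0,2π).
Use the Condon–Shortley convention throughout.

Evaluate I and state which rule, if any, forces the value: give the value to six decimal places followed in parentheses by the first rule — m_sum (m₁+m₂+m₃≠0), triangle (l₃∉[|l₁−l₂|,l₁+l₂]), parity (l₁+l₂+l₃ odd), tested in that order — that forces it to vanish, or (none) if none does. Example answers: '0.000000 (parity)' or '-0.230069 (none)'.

Checks pass: Σm=0; 16 even; l₃=7∈[5,9].
(2·7+1)(2·2+1)(2·7+1) = 1125
Δ: 2! 12! 2! / 17! → 1/185640
sum: t=0:+1/2419200 t=1:−1/518400 t=2:+1/2419200 = -1/907200
3j²(7 2 7; 0 0 0) = Δ·Π!·Σ² = 56/3315  (sign +1)
sum: t=0:+1/1209600 t=1:−1/1036800 = -1/7257600
3j²(7 2 7; 0 -1 1) = Δ·Π!·Σ² = 1/2210  (sign -1)
combine: 4πI² = 1125·56/3315·1/2210 = 420/48841
take √, sign -1: I = -0.02615938
No selection rule forces the value: the integral is nonzero (none).

-0.026159 (none)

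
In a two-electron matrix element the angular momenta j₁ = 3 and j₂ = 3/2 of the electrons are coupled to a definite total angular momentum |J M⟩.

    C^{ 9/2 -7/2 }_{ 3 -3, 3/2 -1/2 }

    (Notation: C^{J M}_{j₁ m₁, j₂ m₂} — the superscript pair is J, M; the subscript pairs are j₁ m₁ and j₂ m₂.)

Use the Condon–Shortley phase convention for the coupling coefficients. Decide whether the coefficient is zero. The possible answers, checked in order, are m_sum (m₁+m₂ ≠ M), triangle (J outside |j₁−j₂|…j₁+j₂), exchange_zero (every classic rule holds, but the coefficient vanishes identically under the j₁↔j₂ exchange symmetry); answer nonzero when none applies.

m-sum: m₁+m₂ = -3+(-1/2) = -7/2, M = -7/2  ✓
triangle: |j₁−j₂| = 3/2 ≤ J = 9/2 ≤ j₁+j₂ = 9/2  ✓
exchange: j₁≠j₂ or m₁≠m₂ — the exchange symmetry imposes no constraint here
value check: CG = +√(1/3) = +0.577350 ≠ 0

nonzero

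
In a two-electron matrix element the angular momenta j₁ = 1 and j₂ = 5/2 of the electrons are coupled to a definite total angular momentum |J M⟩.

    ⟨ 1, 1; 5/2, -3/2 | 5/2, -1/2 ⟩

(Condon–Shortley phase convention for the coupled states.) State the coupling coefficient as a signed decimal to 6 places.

+0.676123

triangle: 1!*1!*4!/7! = 24/5040
(j±m)!: 2!*0!*1!*4!*2!*3! = 576
prefactor² = (2J+1)*Δ*N² = 576/35
  k=0: +1/(0!*1!*0!*1!*1!*3!) = 1/6
Σ = 1/6  ⇒  CG² = 576/35*(1/6)² = 16/35
CG = +√(16/35) = +0.676123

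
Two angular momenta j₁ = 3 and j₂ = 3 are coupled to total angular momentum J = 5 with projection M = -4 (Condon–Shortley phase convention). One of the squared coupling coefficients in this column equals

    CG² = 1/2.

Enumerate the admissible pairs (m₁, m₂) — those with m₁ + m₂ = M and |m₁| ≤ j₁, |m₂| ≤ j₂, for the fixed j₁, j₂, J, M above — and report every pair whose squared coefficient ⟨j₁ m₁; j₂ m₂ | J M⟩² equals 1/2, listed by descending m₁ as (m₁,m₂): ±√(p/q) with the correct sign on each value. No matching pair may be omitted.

Admissible pairs with m₁+m₂ = M = -4: (-3,-1), (-2,-2), (-1,-3)
  (m₁,m₂)=(-1,-3): CG² = 1/2, CG = +√(1/2)   ← matches the target
  (m₁,m₂)=(-2,-2): CG² = 0/1, CG = 0
  (m₁,m₂)=(-3,-1): CG² = 1/2, CG = −√(1/2)   ← matches the target
Pairs with CG² = 1/2: (-1,-3): +√(1/2); (-3,-1): −√(1/2)

(-1,-3): +√(1/2); (-3,-1): −√(1/2)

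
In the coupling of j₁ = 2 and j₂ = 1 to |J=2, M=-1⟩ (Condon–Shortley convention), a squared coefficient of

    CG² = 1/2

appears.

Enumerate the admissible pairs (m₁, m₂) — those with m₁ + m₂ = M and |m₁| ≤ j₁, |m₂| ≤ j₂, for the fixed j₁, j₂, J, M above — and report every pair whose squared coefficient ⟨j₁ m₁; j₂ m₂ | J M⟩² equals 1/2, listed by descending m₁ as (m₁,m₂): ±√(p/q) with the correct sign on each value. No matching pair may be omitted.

(0,-1): +√(1/2)

Admissible pairs with m₁+m₂ = M = -1: (-2,1), (-1,0), (0,-1)
  (m₁,m₂)=(0,-1): CG² = 1/2, CG = +√(1/2)   ← matches the target
  (m₁,m₂)=(-1,0): CG² = 1/6, CG = −√(1/6)
  (m₁,m₂)=(-2,1): CG² = 1/3, CG = −√(1/3)
Pairs with CG² = 1/2: (0,-1): +√(1/2)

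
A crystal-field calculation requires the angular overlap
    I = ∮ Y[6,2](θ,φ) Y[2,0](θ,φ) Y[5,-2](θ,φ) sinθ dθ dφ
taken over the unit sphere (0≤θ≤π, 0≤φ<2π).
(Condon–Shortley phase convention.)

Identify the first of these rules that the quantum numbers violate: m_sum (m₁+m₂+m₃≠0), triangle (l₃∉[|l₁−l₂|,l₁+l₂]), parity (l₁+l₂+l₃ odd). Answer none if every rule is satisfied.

azimuthal sum: 2 + 0 − 2 = 0  ✓
4 ≤ 5 ≤ 8 (triangle on l)  ✓
L = 6 + 2 + 5 = 13 (odd)  ✗

parity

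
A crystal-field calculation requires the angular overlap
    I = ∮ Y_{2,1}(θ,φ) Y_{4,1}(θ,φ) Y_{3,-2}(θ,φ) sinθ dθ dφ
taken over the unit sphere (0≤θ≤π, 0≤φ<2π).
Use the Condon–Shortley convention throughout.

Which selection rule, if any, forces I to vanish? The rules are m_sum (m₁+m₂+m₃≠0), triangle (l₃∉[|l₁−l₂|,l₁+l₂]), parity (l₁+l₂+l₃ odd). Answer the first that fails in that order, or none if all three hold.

parity

azimuthal sum: 1 + 1 − 2 = 0  ✓
2 ≤ 3 ≤ 6 (triangle on l)  ✓
L = 2 + 4 + 3 = 9 (odd)  ✗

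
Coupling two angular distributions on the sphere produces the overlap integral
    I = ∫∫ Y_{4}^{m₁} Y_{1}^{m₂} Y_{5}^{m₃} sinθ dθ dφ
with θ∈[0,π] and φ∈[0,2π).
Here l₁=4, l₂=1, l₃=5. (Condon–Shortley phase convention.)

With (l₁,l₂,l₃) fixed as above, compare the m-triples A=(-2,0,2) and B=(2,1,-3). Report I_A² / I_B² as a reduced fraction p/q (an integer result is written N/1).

Same 4,1,5: normalisation and zero-m 3j drop out of the ratio.
A: Δ: 0! 8! 2! / 11! → 1/495; sum: t=0:+1/1440 = 1/1440; 3j²(4 1 5; -2 0 2) = Δ·Π!·Σ² = 7/165  (sign -1)
B: Δ: 0! 8! 2! / 11! → 1/495; sum: t=0:+1/2880 = 1/2880; 3j²(4 1 5; 2 1 -3) = Δ·Π!·Σ² = 28/495  (sign +1)
I_A²/I_B² = (7/165)/(28/495) = 3/4

3/4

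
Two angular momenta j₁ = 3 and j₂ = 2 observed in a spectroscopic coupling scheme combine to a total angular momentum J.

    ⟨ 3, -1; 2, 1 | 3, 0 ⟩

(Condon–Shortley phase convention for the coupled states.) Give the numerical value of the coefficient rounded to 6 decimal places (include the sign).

+0.182574  (= +√(1/30))

√[7·2!4!2!/9! · 2!4!3!1!3!3!] = √(96/5)
  +(−1)^1/∏(1,1,3,2,1,0)! = -1/12  (running -1/12)
  +(−1)^2/∏(2,0,2,1,2,1)! = 1/8  (running 1/24)
⟨..|..⟩ = √(96/5)·(1/24) = +0.182574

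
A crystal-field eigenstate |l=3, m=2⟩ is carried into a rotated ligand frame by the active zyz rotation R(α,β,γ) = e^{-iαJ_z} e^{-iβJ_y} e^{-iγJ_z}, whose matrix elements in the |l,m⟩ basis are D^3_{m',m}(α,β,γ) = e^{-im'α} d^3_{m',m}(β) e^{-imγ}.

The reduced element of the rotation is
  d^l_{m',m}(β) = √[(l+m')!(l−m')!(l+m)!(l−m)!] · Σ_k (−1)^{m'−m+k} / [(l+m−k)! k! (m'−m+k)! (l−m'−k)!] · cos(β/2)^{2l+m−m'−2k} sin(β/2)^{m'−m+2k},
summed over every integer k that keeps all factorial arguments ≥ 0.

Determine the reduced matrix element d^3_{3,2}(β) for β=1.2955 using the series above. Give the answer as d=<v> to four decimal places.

d^3_{3,2}(β=1.2955) via the finite sum:
With c≡cos(β/2)=0.797443 and s≡sin(β/2)=0.603394, N=[720·1·120·1]^{1/2}=293.938769
k∈{0} keeps every argument non-negative
  k=0: (−1)^1·293.9388/(120)·0.7974^5·0.6034^1 = -0.476624
d^3_{3,2}(1.2955) = -0.476624

d=-0.4766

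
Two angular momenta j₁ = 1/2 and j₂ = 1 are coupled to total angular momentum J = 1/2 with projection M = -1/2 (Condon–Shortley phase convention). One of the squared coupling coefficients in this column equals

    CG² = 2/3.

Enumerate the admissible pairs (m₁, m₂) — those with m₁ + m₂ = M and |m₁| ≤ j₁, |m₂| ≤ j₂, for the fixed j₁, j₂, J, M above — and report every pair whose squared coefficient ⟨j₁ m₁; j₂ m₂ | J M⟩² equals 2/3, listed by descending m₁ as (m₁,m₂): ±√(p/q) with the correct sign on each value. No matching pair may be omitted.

(1/2,-1): +√(2/3)

Admissible pairs with m₁+m₂ = M = -1/2: (-1/2,0), (1/2,-1)
  (m₁,m₂)=(1/2,-1): CG² = 2/3, CG = +√(2/3)   ← matches the target
  (m₁,m₂)=(-1/2,0): CG² = 1/3, CG = −√(1/3)
Pairs with CG² = 2/3: (1/2,-1): +√(2/3)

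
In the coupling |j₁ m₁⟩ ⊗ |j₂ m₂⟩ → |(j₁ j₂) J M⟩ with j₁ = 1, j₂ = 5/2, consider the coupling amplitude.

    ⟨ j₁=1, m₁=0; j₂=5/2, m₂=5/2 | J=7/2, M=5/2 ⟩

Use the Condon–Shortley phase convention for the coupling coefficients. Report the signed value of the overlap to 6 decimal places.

+√(2/7) ≈ +0.534522

√[8·0!2!5!/8! · 1!1!5!0!6!1!] = √(28800/7)
  +(−1)^0/∏(0,0,1,5,1,0)! = 1/120  (running 1/120)
⟨..|..⟩ = √(28800/7)·(1/120) = +0.534522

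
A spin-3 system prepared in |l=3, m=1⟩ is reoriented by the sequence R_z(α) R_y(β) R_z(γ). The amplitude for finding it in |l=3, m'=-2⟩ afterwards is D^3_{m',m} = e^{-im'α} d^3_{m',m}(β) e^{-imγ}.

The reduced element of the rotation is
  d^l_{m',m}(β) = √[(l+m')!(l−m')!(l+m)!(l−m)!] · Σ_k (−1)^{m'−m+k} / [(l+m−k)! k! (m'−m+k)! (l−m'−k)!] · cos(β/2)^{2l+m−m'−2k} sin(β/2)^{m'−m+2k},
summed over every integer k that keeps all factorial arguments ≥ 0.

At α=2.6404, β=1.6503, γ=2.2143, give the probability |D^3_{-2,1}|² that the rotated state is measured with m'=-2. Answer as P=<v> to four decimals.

Split into d^3_{-2,1}(β=1.6503) × two z-phases.
With c≡cos(β/2)=0.678447 and s≡sin(β/2)=0.734650, N=[1·120·24·2]^{1/2}=75.894664
k∈{3,4} keeps every argument non-negative
  k=3: (−1)^0·75.8947/(12)·0.6784^3·0.7346^3 = +0.783101
  k=4: (−1)^1·75.8947/(24)·0.6784^1·0.7346^5 = -0.459110
d^3_{-2,1}(1.6503) = +0.783101 -0.459110 = +0.323991
|D^3_{-2,1}|² = |d^3_{-2,1}(β)|² = (+0.323991)² = 0.104970 (the z-rotation phases have unit modulus)

P=0.1050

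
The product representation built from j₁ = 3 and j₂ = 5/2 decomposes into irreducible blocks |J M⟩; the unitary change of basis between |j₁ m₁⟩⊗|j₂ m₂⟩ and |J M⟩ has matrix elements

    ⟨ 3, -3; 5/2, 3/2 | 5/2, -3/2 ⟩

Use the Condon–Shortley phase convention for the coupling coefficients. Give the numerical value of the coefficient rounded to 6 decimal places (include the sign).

j₁+j₂−J=3  J+j₁−j₂=3  J−j₁+j₂=2  j₁+j₂+J+1=9
(j₁±m₁, j₂±m₂, J±M) = (0,6,4,1,1,4)
P² = 3456/7
sum k=3..3:
  [3] −1/36 = -1/36
S = -1/36
C² = P²·S² = 8/21 ; C = -0.617213

-0.617213  (= −√(8/21))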